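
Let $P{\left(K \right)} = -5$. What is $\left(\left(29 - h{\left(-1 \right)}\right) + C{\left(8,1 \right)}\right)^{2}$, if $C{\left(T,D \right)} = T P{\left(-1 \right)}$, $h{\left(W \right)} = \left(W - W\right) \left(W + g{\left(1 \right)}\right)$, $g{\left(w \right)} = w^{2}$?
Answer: $121$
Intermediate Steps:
$h{\left(W \right)} = 0$ ($h{\left(W \right)} = \left(W - W\right) \left(W + 1^{2}\right) = 0 \left(W + 1\right) = 0 \left(1 + W\right) = 0$)
$C{\left(T,D \right)} = - 5 T$ ($C{\left(T,D \right)} = T \left(-5\right) = - 5 T$)
$\left(\left(29 - h{\left(-1 \right)}\right) + C{\left(8,1 \right)}\right)^{2} = \left(\left(29 - 0\right) - 40\right)^{2} = \left(\left(29 + 0\right) - 40\right)^{2} = \left(29 - 40\right)^{2} = \left(-11\right)^{2} = 121$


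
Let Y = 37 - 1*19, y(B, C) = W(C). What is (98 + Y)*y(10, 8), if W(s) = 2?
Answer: 232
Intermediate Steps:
y(B, C) = 2
Y = 18 (Y = 37 - 19 = 18)
(98 + Y)*y(10, 8) = (98 + 18)*2 = 116*2 = 232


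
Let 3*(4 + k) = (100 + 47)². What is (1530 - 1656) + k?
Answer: 7073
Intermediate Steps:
k = 7199 (k = -4 + (100 + 47)²/3 = -4 + (⅓)*147² = -4 + (⅓)*21609 = -4 + 7203 = 7199)
(1530 - 1656) + k = (1530 - 1656) + 7199 = -126 + 7199 = 7073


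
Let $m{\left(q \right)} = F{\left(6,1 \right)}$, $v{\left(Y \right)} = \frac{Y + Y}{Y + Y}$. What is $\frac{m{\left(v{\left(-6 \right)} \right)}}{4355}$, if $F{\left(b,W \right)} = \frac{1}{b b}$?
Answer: $\frac{1}{156780} \approx 6.3784 \cdot 10^{-6}$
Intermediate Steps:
$v{\left(Y \right)} = 1$ ($v{\left(Y \right)} = \frac{2 Y}{2 Y} = 2 Y \frac{1}{2 Y} = 1$)
$F{\left(b,W \right)} = \frac{1}{b^{2}}$
$m{\left(q \right)} = \frac{1}{36}$
$\frac{m{\left(v{\left(-6 \right)} \right)}}{4355} = \frac{1}{36 \cdot 4355} = \frac{1}{36} \cdot \frac{1}{4355} = \frac{1}{156780}$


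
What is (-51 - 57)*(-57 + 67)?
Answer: -1080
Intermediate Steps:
(-51 - 57)*(-57 + 67) = -108*10 = -1080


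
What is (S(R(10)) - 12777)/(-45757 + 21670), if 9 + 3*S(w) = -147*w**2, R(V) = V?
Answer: 17680/24087 ≈ 0.73401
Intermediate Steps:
S(w) = -3 - 49*w**2 (S(w) = -3 + (-147*w**2)/3 = -3 - 49*w**2)
(S(R(10)) - 12777)/(-45757 + 21670) = ((-3 - 49*10**2) - 12777)/(-45757 + 21670) = ((-3 - 49*100) - 12777)/(-24087) = ((-3 - 4900) - 12777)*(-1/24087) = (-4903 - 12777)*(-1/24087) = -17680*(-1/24087) = 17680/24087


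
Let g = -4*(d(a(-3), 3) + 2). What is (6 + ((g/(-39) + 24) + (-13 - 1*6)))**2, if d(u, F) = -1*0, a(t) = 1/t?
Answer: 190969/1521 ≈ 125.55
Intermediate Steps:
a(t) = 1/t
d(u, F) = 0
g = -8 (g = -4*(0 + 2) = -4*2 = -8)
(6 + ((g/(-39) + 24) + (-13 - 1*6)))**2 = (6 + ((-8/(-39) + 24) + (-13 - 1*6)))**2 = (6 + ((-8*(-1/39) + 24) + (-13 - 6)))**2 = (6 + ((8/39 + 24) - 19))**2 = (6 + (944/39 - 19))**2 = (6 + 203/39)**2 = (437/39)**2 = 190969/1521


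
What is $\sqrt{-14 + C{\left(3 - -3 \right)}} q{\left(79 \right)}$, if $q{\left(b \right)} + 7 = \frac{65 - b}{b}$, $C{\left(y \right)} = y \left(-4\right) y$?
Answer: $- \frac{567 i \sqrt{158}}{79} \approx - 90.216 i$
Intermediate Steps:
$C{\left(y \right)} = - 4 y^{2}$ ($C{\left(y \right)} = - 4 y y = - 4 y^{2}$)
$q{\left(b \right)} = -7 + \frac{65 - b}{b}$
$\sqrt{-14 + C{\left(3 - -3 \right)}} q{\left(79 \right)} = \sqrt{-14 - 4 \left(3 - -3\right)^{2}} \left(-8 + \frac{65}{79}\right) = \sqrt{-14 - 4 \left(3 + 3\right)^{2}} \left(-8 + 65 \cdot \frac{1}{79}\right) = \sqrt{-14 - 4 \cdot 6^{2}} \left(-8 + \frac{65}{79}\right) = \sqrt{-14 - 144} \left(- \frac{567}{79}\right) = \sqrt{-158} \left(- \frac{567}{79}\right) = i \sqrt{158} \left(- \frac{567}{79}\right) = - \frac{567 i \sqrt{158}}{79}$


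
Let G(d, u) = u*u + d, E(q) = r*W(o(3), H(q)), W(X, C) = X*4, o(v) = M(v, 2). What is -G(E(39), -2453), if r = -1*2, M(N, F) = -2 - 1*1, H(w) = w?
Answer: -6017233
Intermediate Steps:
M(N, F) = -3 (M(N, F) = -2 - 1 = -3)
o(v) = -3
W(X, C) = 4*X
r = -2
E(q) = 24 (E(q) = -8*(-3) = -2*(-12) = 24)
G(d, u) = d + u² (G(d, u) = u² + d = d + u²)
-G(E(39), -2453) = -(24 + (-2453)²) = -(24 + 6017209) = -1*6017233 = -6017233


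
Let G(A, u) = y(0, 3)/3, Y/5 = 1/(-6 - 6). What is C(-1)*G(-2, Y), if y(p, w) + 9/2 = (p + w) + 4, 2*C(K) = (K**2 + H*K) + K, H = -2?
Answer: 5/6 ≈ 0.83333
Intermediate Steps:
C(K) = K**2/2 - K/2 (C(K) = ((K**2 - 2*K) + K)/2 = (K**2 - K)/2 = K**2/2 - K/2)
y(p, w) = -1/2 + p + w (y(p, w) = -9/2 + ((p + w) + 4) = -9/2 + (4 + p + w) = -1/2 + p + w)
Y = -5/12 (Y = 5/(-6 - 6) = 5/(-12) = 5*(-1/12) = -5/12 ≈ -0.41667)
G(A, u) = 5/6 (G(A, u) = (-1/2 + 0 + 3)/3 = (5/2)*(1/3) = 5/6)
C(-1)*G(-2, Y) = ((1/2)*(-1)*(-1 - 1))*(5/6) = ((1/2)*(-1)*(-2))*(5/6) = 1*(5/6) = 5/6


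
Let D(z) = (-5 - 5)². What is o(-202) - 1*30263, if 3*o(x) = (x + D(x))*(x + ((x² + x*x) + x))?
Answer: -2791199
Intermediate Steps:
D(z) = 100 (D(z) = (-10)² = 100)
o(x) = (100 + x)*(2*x + 2*x²)/3 (o(x) = ((x + 100)*(x + ((x² + x*x) + x)))/3 = ((100 + x)*(x + ((x² + x²) + x)))/3 = ((100 + x)*(x + (2*x² + x)))/3 = ((100 + x)*(x + (x + 2*x²)))/3 = ((100 + x)*(2*x + 2*x²))/3 = (100 + x)*(2*x + 2*x²)/3)
o(-202) - 1*30263 = (⅔)*(-202)*(100 + (-202)² + 101*(-202)) - 1*30263 = (⅔)*(-202)*(100 + 40804 - 20402) - 30263 = (⅔)*(-202)*20502 - 30263 = -2760936 - 30263 = -2791199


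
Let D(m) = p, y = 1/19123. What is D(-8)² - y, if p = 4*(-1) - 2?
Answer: 688427/19123 ≈ 36.000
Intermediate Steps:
y = 1/19123 ≈ 5.2293e-5
p = -6 (p = -4 - 2 = -6)
D(m) = -6
D(-8)² - y = (-6)² - 1*1/19123 = 36 - 1/19123 = 688427/19123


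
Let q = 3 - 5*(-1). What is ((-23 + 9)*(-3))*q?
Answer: 336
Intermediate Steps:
q = 8 (q = 3 + 5 = 8)
((-23 + 9)*(-3))*q = ((-23 + 9)*(-3))*8 = -14*(-3)*8 = 42*8 = 336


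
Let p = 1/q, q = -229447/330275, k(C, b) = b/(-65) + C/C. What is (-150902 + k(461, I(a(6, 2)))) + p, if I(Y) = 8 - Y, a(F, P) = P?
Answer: -2250568658112/14914055 ≈ -1.5090e+5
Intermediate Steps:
k(C, b) = 1 - b/65 (k(C, b) = b*(-1/65) + 1 = -b/65 + 1 = 1 - b/65)
q = -229447/330275 (q = -229447*1/330275 = -229447/330275 ≈ -0.69471)
p = -330275/229447 (p = 1/(-229447/330275) = -330275/229447 ≈ -1.4394)
(-150902 + k(461, I(a(6, 2)))) + p = (-150902 + (1 - (8 - 1*2)/65)) - 330275/229447 = (-150902 + (1 - (8 - 2)/65)) - 330275/229447 = (-150902 + (1 - 1/65*6)) - 330275/229447 = (-150902 + (1 - 6/65)) - 330275/229447 = (-150902 + 59/65) - 330275/229447 = -9808571/65 - 330275/229447 = -2250568658112/14914055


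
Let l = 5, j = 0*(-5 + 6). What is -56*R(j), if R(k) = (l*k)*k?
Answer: 0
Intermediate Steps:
j = 0 (j = 0*1 = 0)
R(k) = 5*k**2 (R(k) = (5*k)*k = 5*k**2)
-56*R(j) = -280*0**2 = -280*0 = -56*0 = 0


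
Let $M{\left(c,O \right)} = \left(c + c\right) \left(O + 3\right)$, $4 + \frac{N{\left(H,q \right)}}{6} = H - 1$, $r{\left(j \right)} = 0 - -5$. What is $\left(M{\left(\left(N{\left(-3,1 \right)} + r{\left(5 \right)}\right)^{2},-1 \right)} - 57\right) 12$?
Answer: $88068$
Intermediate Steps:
$r{\left(j \right)} = 5$ ($r{\left(j \right)} = 0 + 5 = 5$)
$N{\left(H,q \right)} = -30 + 6 H$ ($N{\left(H,q \right)} = -24 + 6 \left(H - 1\right) = -24 + 6 \left(-1 + H\right) = -24 + \left(-6 + 6 H\right) = -30 + 6 H$)
$M{\left(c,O \right)} = 2 c \left(3 + O\right)$
$\left(M{\left(\left(N{\left(-3,1 \right)} + r{\left(5 \right)}\right)^{2},-1 \right)} - 57\right) 12 = \left(2 \left(\left(-30 + 6 \left(-3\right)\right) + 5\right)^{2} \left(3 - 1\right) - 57\right) 12 = \left(2 \left(\left(-30 - 18\right) + 5\right)^{2} \cdot 2 - 57\right) 12 = \left(2 \left(-48 + 5\right)^{2} \cdot 2 - 57\right) 12 = \left(2 \left(-43\right)^{2} \cdot 2 - 57\right) 12 = \left(2 \cdot 1849 \cdot 2 - 57\right) 12 = \left(7396 - 57\right) 12 = 7339 \cdot 12 = 88068$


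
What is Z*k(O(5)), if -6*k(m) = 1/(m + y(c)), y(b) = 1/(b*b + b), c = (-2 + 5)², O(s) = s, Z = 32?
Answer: -480/451 ≈ -1.0643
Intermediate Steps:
c = 9 (c = 3² = 9)
y(b) = 1/(b + b²) (y(b) = 1/(b² + b) = 1/(b + b²))
k(m) = -1/(6*(1/90 + m)) (k(m) = -1/(6*(m + 1/(9*(1 + 9)))) = -1/(6*(m + (⅑)/10)) = -1/(6*(m + (⅑)*(⅒))) = -1/(6*(m + 1/90)) = -1/(6*(1/90 + m)))
Z*k(O(5)) = 32*(-15/(1 + 90*5)) = 32*(-15/(1 + 450)) = 32*(-15/451) = -480/451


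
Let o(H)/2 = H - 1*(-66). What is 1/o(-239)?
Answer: -1/346 ≈ -0.0028902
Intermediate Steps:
o(H) = 132 + 2*H (o(H) = 2*(H - 1*(-66)) = 2*(H + 66) = 2*(66 + H) = 132 + 2*H)
1/o(-239) = 1/(132 + 2*(-239)) = 1/(132 - 478) = 1/(-346) = -1/346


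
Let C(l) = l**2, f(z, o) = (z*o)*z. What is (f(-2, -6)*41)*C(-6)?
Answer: -35424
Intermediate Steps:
f(z, o) = o*z**2 (f(z, o) = (o*z)*z = o*z**2)
(f(-2, -6)*41)*C(-6) = (-6*(-2)**2*41)*(-6)**2 = (-6*4*41)*36 = -24*41*36 = -984*36 = -35424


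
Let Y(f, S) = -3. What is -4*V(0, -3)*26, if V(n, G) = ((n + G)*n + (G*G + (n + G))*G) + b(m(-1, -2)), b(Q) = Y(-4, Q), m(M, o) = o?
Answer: 2184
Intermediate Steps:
b(Q) = -3
V(n, G) = -3 + G*(G + n + G**2) + n*(G + n) (V(n, G) = ((n + G)*n + (G*G + (n + G))*G) - 3 = ((G + n)*n + (G**2 + (G + n))*G) - 3 = (n*(G + n) + (G + n + G**2)*G) - 3 = (n*(G + n) + G*(G + n + G**2)) - 3 = (G*(G + n + G**2) + n*(G + n)) - 3 = -3 + G*(G + n + G**2) + n*(G + n))
-4*V(0, -3)*26 = -4*(-3 + (-3)**2 + (-3)**3 + 0**2 + 2*(-3)*0)*26 = -4*(-3 + 9 - 27 + 0 + 0)*26 = -4*(-21)*26 = 84*26 = 2184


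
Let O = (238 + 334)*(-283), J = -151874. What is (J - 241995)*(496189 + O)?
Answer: -131675526997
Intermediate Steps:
O = -161876 (O = 572*(-283) = -161876)
(J - 241995)*(496189 + O) = (-151874 - 241995)*(496189 - 161876) = -393869*334313 = -131675526997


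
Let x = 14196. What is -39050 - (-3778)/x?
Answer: -277175011/7098 ≈ -39050.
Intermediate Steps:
-39050 - (-3778)/x = -39050 - (-3778)/14196 = -39050 - 1*(-1889/7098) = -39050 + 1889/7098 = -277175011/7098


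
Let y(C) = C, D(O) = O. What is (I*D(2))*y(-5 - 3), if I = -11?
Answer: 176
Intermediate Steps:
(I*D(2))*y(-5 - 3) = (-11*2)*(-5 - 3) = -22*(-8) = 176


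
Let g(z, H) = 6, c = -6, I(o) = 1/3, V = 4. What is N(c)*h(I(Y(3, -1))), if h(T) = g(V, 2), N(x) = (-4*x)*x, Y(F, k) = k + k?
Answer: -864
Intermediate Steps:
Y(F, k) = 2*k
I(o) = 1/3
N(x) = -4*x**2
h(T) = 6
N(c)*h(I(Y(3, -1))) = -4*(-6)**2*6 = -4*36*6 = -144*6 = -864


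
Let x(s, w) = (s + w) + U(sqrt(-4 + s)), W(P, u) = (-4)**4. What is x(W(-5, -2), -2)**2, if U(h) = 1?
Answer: 65025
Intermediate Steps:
W(P, u) = 256
x(s, w) = 1 + s + w (x(s, w) = (s + w) + 1 = 1 + s + w)
x(W(-5, -2), -2)**2 = (1 + 256 - 2)**2 = 255**2 = 65025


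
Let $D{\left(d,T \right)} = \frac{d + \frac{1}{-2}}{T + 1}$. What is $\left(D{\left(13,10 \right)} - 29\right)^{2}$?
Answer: $\frac{375769}{484} \approx 776.38$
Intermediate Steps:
$D{\left(d,T \right)} = \frac{- \frac{1}{2} + d}{1 + T}$ ($D{\left(d,T \right)} = \frac{d - \frac{1}{2}}{1 + T} = \frac{- \frac{1}{2} + d}{1 + T}$)
$\left(D{\left(13,10 \right)} - 29\right)^{2} = \left(\frac{- \frac{1}{2} + 13}{1 + 10} - 29\right)^{2} = \left(\frac{1}{11} \cdot \frac{25}{2} - 29\right)^{2} = \left(\frac{25}{22} - 29\right)^{2} = \left(- \frac{613}{22}\right)^{2} = \frac{375769}{484}$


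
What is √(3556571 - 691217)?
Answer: √2865354 ≈ 1692.7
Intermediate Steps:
√(3556571 - 691217) = √2865354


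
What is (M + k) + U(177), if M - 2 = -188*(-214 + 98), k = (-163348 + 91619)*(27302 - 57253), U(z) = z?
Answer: 2148377266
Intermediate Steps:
k = 2148355279 (k = -71729*(-29951) = 2148355279)
M = 21810 (M = 2 - 188*(-214 + 98) = 2 - 188*(-116) = 2 + 21808 = 21810)
(M + k) + U(177) = (21810 + 2148355279) + 177 = 2148377089 + 177 = 2148377266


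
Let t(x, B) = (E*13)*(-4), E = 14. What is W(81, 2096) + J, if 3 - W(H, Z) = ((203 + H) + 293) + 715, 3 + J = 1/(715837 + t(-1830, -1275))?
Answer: -923920827/715109 ≈ -1292.0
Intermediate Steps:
t(x, B) = -728 (t(x, B) = (14*13)*(-4) = 182*(-4) = -728)
J = -2145326/715109 (J = -3 + 1/(715837 - 728) = -3 + 1/715109 = -2145326/715109 ≈ -3.0000)
W(H, Z) = -1208 - H (W(H, Z) = 3 - (((203 + H) + 293) + 715) = 3 - ((496 + H) + 715) = 3 - (1211 + H) = 3 + (-1211 - H) = -1208 - H)
W(81, 2096) + J = (-1208 - 1*81) - 2145326/715109 = (-1208 - 81) - 2145326/715109 = -1289 - 2145326/715109 = -923920827/715109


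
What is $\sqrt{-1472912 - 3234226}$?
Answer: $i \sqrt{4707138} \approx 2169.6 i$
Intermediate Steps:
$\sqrt{-1472912 - 3234226} = \sqrt{-4707138} = i \sqrt{4707138}$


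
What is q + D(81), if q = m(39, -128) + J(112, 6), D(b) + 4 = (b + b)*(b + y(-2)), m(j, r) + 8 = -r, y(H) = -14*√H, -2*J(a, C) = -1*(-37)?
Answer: 26439/2 - 2268*I*√2 ≈ 13220.0 - 3207.4*I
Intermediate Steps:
J(a, C) = -37/2 (J(a, C) = -(-1)*(-37)/2 = -½*37 = -37/2)
m(j, r) = -8 - r
D(b) = -4 + 2*b*(b - 14*I*√2) (D(b) = -4 + (b + b)*(b - 14*I*√2) = -4 + (2*b)*(b - 14*I*√2) = -4 + 2*b*(b - 14*I*√2))
q = 203/2 (q = (-8 - 1*(-128)) - 37/2 = (-8 + 128) - 37/2 = 120 - 37/2 = 203/2 ≈ 101.50)
q + D(81) = 203/2 + (-4 + 2*81² - 28*I*81*√2) = 203/2 + (-4 + 2*6561 - 2268*I*√2) = 203/2 + (-4 + 13122 - 2268*I*√2) = 203/2 + (13118 - 2268*I*√2) = 26439/2 - 2268*I*√2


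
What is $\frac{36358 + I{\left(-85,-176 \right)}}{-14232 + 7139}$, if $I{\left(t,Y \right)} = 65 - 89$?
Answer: $- \frac{36334}{7093} \approx -5.1225$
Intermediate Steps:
$I{\left(t,Y \right)} = -24$ ($I{\left(t,Y \right)} = 65 - 89 = -24$)
$\frac{36358 + I{\left(-85,-176 \right)}}{-14232 + 7139} = \frac{36358 - 24}{-14232 + 7139} = \frac{36334}{-7093} = 36334 \left(- \frac{1}{7093}\right) = - \frac{36334}{7093}$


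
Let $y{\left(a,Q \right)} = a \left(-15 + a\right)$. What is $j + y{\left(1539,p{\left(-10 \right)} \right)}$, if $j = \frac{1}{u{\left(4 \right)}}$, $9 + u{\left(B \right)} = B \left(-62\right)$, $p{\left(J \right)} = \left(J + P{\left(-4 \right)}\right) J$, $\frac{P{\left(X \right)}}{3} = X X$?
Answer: $\frac{602777051}{257} \approx 2.3454 \cdot 10^{6}$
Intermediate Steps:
$P{\left(X \right)} = 3 X^{2}$ ($P{\left(X \right)} = 3 X X = 3 X^{2}$)
$p{\left(J \right)} = J \left(48 + J\right)$ ($p{\left(J \right)} = \left(J + 3 \left(-4\right)^{2}\right) J = \left(J + 3 \cdot 16\right) J = \left(J + 48\right) J = \left(48 + J\right) J = J \left(48 + J\right)$)
$u{\left(B \right)} = -9 - 62 B$ ($u{\left(B \right)} = -9 + B \left(-62\right) = -9 - 62 B$)
$j = - \frac{1}{257}$ ($j = \frac{1}{-9 - 248} = \frac{1}{-257} = - \frac{1}{257} \approx -0.0038911$)
$j + y{\left(1539,p{\left(-10 \right)} \right)} = - \frac{1}{257} + 1539 \left(-15 + 1539\right) = - \frac{1}{257} + 1539 \cdot 1524 = - \frac{1}{257} + 2345436 = \frac{602777051}{257}$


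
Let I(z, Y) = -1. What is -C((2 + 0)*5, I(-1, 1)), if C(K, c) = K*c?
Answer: 10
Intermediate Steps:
-C((2 + 0)*5, I(-1, 1)) = -(2 + 0)*5*(-1) = -2*5*(-1) = -10*(-1) = -1*(-10) = 10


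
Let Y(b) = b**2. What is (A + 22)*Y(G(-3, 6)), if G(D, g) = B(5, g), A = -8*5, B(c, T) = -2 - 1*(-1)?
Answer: -18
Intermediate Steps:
B(c, T) = -1 (B(c, T) = -2 + 1 = -1)
A = -40
G(D, g) = -1
(A + 22)*Y(G(-3, 6)) = (-40 + 22)*(-1)**2 = -18*1 = -18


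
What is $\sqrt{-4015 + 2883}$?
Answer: $2 i \sqrt{283} \approx 33.645 i$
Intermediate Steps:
$\sqrt{-4015 + 2883} = \sqrt{-1132} = 2 i \sqrt{283}$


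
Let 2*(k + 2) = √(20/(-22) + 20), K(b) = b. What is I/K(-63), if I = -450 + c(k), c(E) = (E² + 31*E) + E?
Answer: 1235/154 - 2*√2310/99 ≈ 7.0485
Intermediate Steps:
k = -2 + √2310/22 (k = -2 + √(20/(-22) + 20)/2 = -2 + √(20*(-1/22) + 20)/2 = -2 + √(-10/11 + 20)/2 = -2 + √(210/11)/2 = -2 + (√2310/11)/2 = -2 + √2310/22 ≈ 0.18466)
c(E) = E² + 32*E
I = -450 + (-2 + √2310/22)*(30 + √2310/22) (I = -450 + (-2 + √2310/22)*(32 + (-2 + √2310/22)) = -450 + (-2 + √2310/22)*(30 + √2310/22) ≈ -444.06)
I/K(-63) = (-11115/22 + 14*√2310/11)/(-63) = (-11115/22 + 14*√2310/11)*(-1/63) = 1235/154 - 2*√2310/99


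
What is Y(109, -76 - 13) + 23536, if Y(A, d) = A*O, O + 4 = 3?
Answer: 23427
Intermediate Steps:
O = -1 (O = -4 + 3 = -1)
Y(A, d) = -A (Y(A, d) = A*(-1) = -A)
Y(109, -76 - 13) + 23536 = -1*109 + 23536 = -109 + 23536 = 23427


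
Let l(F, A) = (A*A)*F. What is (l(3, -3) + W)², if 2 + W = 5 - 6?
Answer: 576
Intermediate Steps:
W = -3 (W = -2 + (5 - 6) = -2 - 1 = -3)
l(F, A) = F*A² (l(F, A) = A²*F = F*A²)
(l(3, -3) + W)² = (3*(-3)² - 3)² = (3*9 - 3)² = (27 - 3)² = 24² = 576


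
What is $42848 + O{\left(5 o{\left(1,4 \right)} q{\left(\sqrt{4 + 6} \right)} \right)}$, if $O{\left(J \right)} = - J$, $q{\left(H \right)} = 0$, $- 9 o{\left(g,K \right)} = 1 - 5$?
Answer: $42848$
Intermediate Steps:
$o{\left(g,K \right)} = \frac{4}{9}$ ($o{\left(g,K \right)} = - \frac{1 - 5}{9} = \left(- \frac{1}{9}\right) \left(-4\right) = \frac{4}{9}$)
$42848 + O{\left(5 o{\left(1,4 \right)} q{\left(\sqrt{4 + 6} \right)} \right)} = 42848 - 5 \cdot \frac{4}{9} \cdot 0 = 42848 - \frac{20}{9} \cdot 0 = 42848 - 0 = 42848 + 0 = 42848$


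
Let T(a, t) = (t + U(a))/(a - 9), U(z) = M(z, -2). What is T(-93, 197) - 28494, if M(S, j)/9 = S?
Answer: -1452874/51 ≈ -28488.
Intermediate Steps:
M(S, j) = 9*S
U(z) = 9*z
T(a, t) = (t + 9*a)/(-9 + a) (T(a, t) = (t + 9*a)/(a - 9) = (t + 9*a)/(-9 + a))
T(-93, 197) - 28494 = (197 + 9*(-93))/(-9 - 93) - 28494 = (197 - 837)/(-102) - 28494 = -1/102*(-640) - 28494 = 320/51 - 28494 = -1452874/51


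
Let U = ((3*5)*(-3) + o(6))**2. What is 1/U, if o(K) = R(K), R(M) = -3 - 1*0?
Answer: 1/2304 ≈ 0.00043403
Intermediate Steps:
R(M) = -3 (R(M) = -3 + 0 = -3)
o(K) = -3
U = 2304 (U = ((3*5)*(-3) - 3)**2 = (15*(-3) - 3)**2 = (-45 - 3)**2 = (-48)**2 = 2304)
1/U = 1/2304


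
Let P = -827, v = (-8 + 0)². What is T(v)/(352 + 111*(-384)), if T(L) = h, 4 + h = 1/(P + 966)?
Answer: 555/5875808 ≈ 9.4455e-5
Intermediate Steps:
v = 64 (v = (-8)² = 64)
h = -555/139 (h = -4 + 1/(-827 + 966) = -4 + 1/139 = -555/139 ≈ -3.9928)
T(L) = -555/139
T(v)/(352 + 111*(-384)) = -555/(139*(352 + 111*(-384))) = -555/(139*(352 - 42624)) = -555/139/(-42272) = -555/139*(-1/42272) = 555/5875808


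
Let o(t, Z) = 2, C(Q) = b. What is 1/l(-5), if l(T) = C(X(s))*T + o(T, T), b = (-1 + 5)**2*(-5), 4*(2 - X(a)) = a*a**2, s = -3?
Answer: 1/402 ≈ 0.0024876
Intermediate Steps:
X(a) = 2 - a**3/4 (X(a) = 2 - a*a**2/4 = 2 - a**3/4)
b = -80 (b = 4**2*(-5) = 16*(-5) = -80)
C(Q) = -80
l(T) = 2 - 80*T (l(T) = -80*T + 2 = 2 - 80*T)
1/l(-5) = 1/(2 - 80*(-5)) = 1/(2 + 400) = 1/402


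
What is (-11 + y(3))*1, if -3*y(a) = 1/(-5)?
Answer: -164/15 ≈ -10.933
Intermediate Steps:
y(a) = 1/15 (y(a) = -⅓/(-5) = -⅓*(-⅕) = 1/15)
(-11 + y(3))*1 = (-11 + 1/15)*1 = -164/15*1 = -164/15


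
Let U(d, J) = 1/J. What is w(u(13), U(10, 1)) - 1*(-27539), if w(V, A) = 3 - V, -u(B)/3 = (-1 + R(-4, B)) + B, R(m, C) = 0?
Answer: 27578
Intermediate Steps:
u(B) = 3 - 3*B (u(B) = -3*((-1 + 0) + B) = -3*(-1 + B) = 3 - 3*B)
w(u(13), U(10, 1)) - 1*(-27539) = (3 - (3 - 3*13)) - 1*(-27539) = (3 - (3 - 39)) + 27539 = (3 - 1*(-36)) + 27539 = (3 + 36) + 27539 = 39 + 27539 = 27578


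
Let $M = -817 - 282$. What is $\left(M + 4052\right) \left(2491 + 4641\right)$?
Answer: $21060796$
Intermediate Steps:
$M = -1099$ ($M = -817 - 282 = -1099$)
$\left(M + 4052\right) \left(2491 + 4641\right) = \left(-1099 + 4052\right) \left(2491 + 4641\right) = 2953 \cdot 7132 = 21060796$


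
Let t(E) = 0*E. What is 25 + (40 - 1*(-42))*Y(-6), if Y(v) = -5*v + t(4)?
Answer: 2485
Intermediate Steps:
t(E) = 0
Y(v) = -5*v (Y(v) = -5*v + 0 = -5*v)
25 + (40 - 1*(-42))*Y(-6) = 25 + (40 - 1*(-42))*(-5*(-6)) = 25 + (40 + 42)*30 = 25 + 82*30 = 25 + 2460 = 2485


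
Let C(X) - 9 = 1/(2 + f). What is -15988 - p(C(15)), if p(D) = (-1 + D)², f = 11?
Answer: -2712997/169 ≈ -16053.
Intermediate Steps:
C(X) = 118/13 (C(X) = 9 + 1/(2 + 11) = 9 + 1/13 = 118/13)
-15988 - p(C(15)) = -15988 - (-1 + 118/13)² = -15988 - (105/13)² = -15988 - 1*11025/169 = -15988 - 11025/169 = -2712997/169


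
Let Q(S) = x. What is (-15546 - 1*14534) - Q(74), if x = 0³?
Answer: -30080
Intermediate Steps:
x = 0
Q(S) = 0
(-15546 - 1*14534) - Q(74) = (-15546 - 1*14534) - 1*0 = (-15546 - 14534) + 0 = -30080 + 0 = -30080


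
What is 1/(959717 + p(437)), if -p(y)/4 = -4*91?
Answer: 1/961173 ≈ 1.0404e-6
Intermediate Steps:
p(y) = 1456 (p(y) = -(-16)*91 = -4*(-364) = 1456)
1/(959717 + p(437)) = 1/(959717 + 1456) = 1/961173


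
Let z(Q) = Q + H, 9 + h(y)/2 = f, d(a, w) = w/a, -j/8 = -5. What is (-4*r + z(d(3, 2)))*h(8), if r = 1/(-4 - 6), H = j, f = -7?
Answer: -19712/15 ≈ -1314.1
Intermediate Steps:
j = 40 (j = -8*(-5) = 40)
H = 40
h(y) = -32 (h(y) = -18 + 2*(-7) = -18 - 14 = -32)
r = -⅒ (r = 1/(-10) = -⅒ ≈ -0.10000)
z(Q) = 40 + Q (z(Q) = Q + 40 = 40 + Q)
(-4*r + z(d(3, 2)))*h(8) = (-4*(-⅒) + (40 + 2/3))*(-32) = (⅖ + (40 + 2*(⅓)))*(-32) = (⅖ + (40 + ⅔))*(-32) = (⅖ + 122/3)*(-32) = (616/15)*(-32) = -19712/15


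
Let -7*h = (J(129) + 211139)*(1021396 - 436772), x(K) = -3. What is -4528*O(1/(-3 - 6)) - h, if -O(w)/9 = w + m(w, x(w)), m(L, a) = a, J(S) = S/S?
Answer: 123436623872/7 ≈ 1.7634e+10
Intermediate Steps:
J(S) = 1
h = -123437511360/7 (h = -(1 + 211139)*(1021396 - 436772)/7 = -211140*584624/7 = -⅐*123437511360 = -123437511360/7 ≈ -1.7634e+10)
O(w) = 27 - 9*w (O(w) = -9*(w - 3) = -9*(-3 + w) = 27 - 9*w)
-4528*O(1/(-3 - 6)) - h = -4528*(27 - 9/(-3 - 6)) - 1*(-123437511360/7) = -4528*(27 - 9/(-9)) + 123437511360/7 = -4528*(27 - 9*(-⅑)) + 123437511360/7 = -4528*(27 + 1) + 123437511360/7 = -4528*28 + 123437511360/7 = -126784 + 123437511360/7 = 123436623872/7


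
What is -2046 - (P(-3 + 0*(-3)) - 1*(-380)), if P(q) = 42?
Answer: -2468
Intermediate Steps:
-2046 - (P(-3 + 0*(-3)) - 1*(-380)) = -2046 - (42 - 1*(-380)) = -2046 - (42 + 380) = -2046 - 1*422 = -2046 - 422 = -2468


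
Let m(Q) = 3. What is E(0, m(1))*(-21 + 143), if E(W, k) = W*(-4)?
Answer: 0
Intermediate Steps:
E(W, k) = -4*W
E(0, m(1))*(-21 + 143) = (-4*0)*(-21 + 143) = 0*122 = 0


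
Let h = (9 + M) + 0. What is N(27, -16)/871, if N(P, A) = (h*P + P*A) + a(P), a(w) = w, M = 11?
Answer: 135/871 ≈ 0.15499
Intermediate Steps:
h = 20 (h = (9 + 11) + 0 = 20 + 0 = 20)
N(P, A) = 21*P + A*P (N(P, A) = (20*P + P*A) + P = (20*P + A*P) + P = 21*P + A*P)
N(27, -16)/871 = (27*(21 - 16))/871 = (27*5)*(1/871) = 135*(1/871) = 135/871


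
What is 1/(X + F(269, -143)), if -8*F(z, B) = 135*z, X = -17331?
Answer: -8/174963 ≈ -4.5724e-5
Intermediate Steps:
F(z, B) = -135*z/8
1/(X + F(269, -143)) = 1/(-17331 - 135/8*269) = 1/(-17331 - 36315/8) = 1/(-174963/8) = -8/174963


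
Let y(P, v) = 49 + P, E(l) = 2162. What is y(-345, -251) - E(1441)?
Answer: -2458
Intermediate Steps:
y(-345, -251) - E(1441) = (49 - 345) - 1*2162 = -296 - 2162 = -2458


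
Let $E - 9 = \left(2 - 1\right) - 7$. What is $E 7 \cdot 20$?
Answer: $420$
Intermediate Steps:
$E = 3$ ($E = 9 + \left(\left(2 - 1\right) - 7\right) = 9 + \left(1 - 7\right) = 9 - 6 = 3$)
$E 7 \cdot 20 = 3 \cdot 7 \cdot 20 = 21 \cdot 20 = 420$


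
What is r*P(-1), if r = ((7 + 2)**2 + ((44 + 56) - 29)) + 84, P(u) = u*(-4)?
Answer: 944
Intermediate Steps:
P(u) = -4*u
r = 236 (r = (9**2 + (100 - 29)) + 84 = (81 + 71) + 84 = 152 + 84 = 236)
r*P(-1) = 236*(-4*(-1)) = 236*4 = 944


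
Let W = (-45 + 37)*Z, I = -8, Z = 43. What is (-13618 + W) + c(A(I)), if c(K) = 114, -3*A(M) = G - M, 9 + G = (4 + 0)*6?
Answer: -13848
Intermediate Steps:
G = 15 (G = -9 + (4 + 0)*6 = -9 + 4*6 = -9 + 24 = 15)
W = -344 (W = (-45 + 37)*43 = -8*43 = -344)
A(M) = -5 + M/3 (A(M) = -(15 - M)/3 = -5 + M/3)
(-13618 + W) + c(A(I)) = (-13618 - 344) + 114 = -13962 + 114 = -13848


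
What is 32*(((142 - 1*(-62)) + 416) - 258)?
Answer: 11584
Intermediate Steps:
32*(((142 - 1*(-62)) + 416) - 258) = 32*(((142 + 62) + 416) - 258) = 32*((204 + 416) - 258) = 32*(620 - 258) = 32*362 = 11584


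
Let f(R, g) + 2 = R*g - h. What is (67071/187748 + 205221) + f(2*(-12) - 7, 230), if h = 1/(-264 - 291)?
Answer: 20640938944613/104200140 ≈ 1.9809e+5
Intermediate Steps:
h = -1/555 (h = 1/(-555) = -1/555 ≈ -0.0018018)
f(R, g) = -1109/555 + R*g (f(R, g) = -2 + (R*g - 1*(-1/555)) = -2 + (R*g + 1/555) = -2 + (1/555 + R*g) = -1109/555 + R*g)
(67071/187748 + 205221) + f(2*(-12) - 7, 230) = (67071/187748 + 205221) + (-1109/555 + (2*(-12) - 7)*230) = (67071*(1/187748) + 205221) + (-1109/555 + (-24 - 7)*230) = (67071/187748 + 205221) + (-1109/555 - 31*230) = 38529899379/187748 + (-1109/555 - 7130) = 38529899379/187748 - 3958259/555 = 20640938944613/104200140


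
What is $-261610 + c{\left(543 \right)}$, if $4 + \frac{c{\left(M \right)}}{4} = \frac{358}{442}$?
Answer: $- \frac{57818630}{221} \approx -2.6162 \cdot 10^{5}$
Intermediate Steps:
$c{\left(M \right)} = - \frac{2820}{221}$ ($c{\left(M \right)} = -16 + 4 \cdot \frac{358}{442} = -16 + 4 \cdot 358 \cdot \frac{1}{442} = -16 + 4 \cdot \frac{179}{221} = -16 + \frac{716}{221} = - \frac{2820}{221}$)
$-261610 + c{\left(543 \right)} = -261610 - \frac{2820}{221} = - \frac{57818630}{221}$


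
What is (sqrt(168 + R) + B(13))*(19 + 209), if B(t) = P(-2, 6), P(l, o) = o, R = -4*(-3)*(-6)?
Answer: 1368 + 912*sqrt(6) ≈ 3601.9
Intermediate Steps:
R = -72 (R = 12*(-6) = -72)
B(t) = 6
(sqrt(168 + R) + B(13))*(19 + 209) = (sqrt(168 - 72) + 6)*(19 + 209) = (sqrt(96) + 6)*228 = (4*sqrt(6) + 6)*228 = (6 + 4*sqrt(6))*228 = 1368 + 912*sqrt(6)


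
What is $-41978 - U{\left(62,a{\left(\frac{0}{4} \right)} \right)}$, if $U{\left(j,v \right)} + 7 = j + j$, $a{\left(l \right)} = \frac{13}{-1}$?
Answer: $-42095$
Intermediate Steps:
$a{\left(l \right)} = -13$ ($a{\left(l \right)} = 13 \left(-1\right) = -13$)
$U{\left(j,v \right)} = -7 + 2 j$ ($U{\left(j,v \right)} = -7 + \left(j + j\right) = -7 + 2 j$)
$-41978 - U{\left(62,a{\left(\frac{0}{4} \right)} \right)} = -41978 - \left(-7 + 2 \cdot 62\right) = -41978 - \left(-7 + 124\right) = -41978 - 117 = -42095$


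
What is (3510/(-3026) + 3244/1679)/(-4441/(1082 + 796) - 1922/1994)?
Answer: -3672696462882/15832422906245 ≈ -0.23197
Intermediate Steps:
(3510/(-3026) + 3244/1679)/(-4441/(1082 + 796) - 1922/1994) = (3510*(-1/3026) + 3244*(1/1679))/(-4441/1878 - 1922*1/1994) = (-1755/1513 + 3244/1679)/(-4441*1/1878 - 961/997) = 1961527/(2540327*(-4441/1878 - 961/997)) = 1961527/(2540327*(-6232435/1872366)) = (1961527/2540327)*(-1872366/6232435) = -3672696462882/15832422906245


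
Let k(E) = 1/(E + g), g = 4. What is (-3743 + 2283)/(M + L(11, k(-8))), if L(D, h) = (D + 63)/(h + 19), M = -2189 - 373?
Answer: 54750/95927 ≈ 0.57075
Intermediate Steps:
M = -2562
k(E) = 1/(4 + E) (k(E) = 1/(E + 4) = 1/(4 + E))
L(D, h) = (63 + D)/(19 + h)
(-3743 + 2283)/(M + L(11, k(-8))) = (-3743 + 2283)/(-2562 + (63 + 11)/(19 + 1/(4 - 8))) = -1460/(-2562 + 74/(19 + 1/(-4))) = -1460/(-2562 + 74/(19 - ¼)) = -1460/(-2562 + 74/(75/4)) = -1460/(-2562 + (4/75)*74) = -1460/(-2562 + 296/75) = -1460/(-191854/75) = -1460*(-75/191854) = 54750/95927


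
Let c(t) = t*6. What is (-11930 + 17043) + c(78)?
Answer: 5581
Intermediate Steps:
c(t) = 6*t
(-11930 + 17043) + c(78) = (-11930 + 17043) + 6*78 = 5113 + 468 = 5581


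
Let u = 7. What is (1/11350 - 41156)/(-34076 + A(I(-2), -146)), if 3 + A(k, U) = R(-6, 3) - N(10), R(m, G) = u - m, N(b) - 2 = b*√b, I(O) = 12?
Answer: 3978466141683/3293280883100 - 467120599*√10/1317312353240 ≈ 1.2069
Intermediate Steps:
N(b) = 2 + b^(3/2) (N(b) = 2 + b*√b = 2 + b^(3/2))
R(m, G) = 7 - m
A(k, U) = 8 - 10*√10 (A(k, U) = -3 + ((7 - 1*(-6)) - (2 + 10^(3/2))) = -3 + ((7 + 6) - (2 + 10*√10)) = -3 + (13 + (-2 - 10*√10)) = -3 + (11 - 10*√10) = 8 - 10*√10)
(1/11350 - 41156)/(-34076 + A(I(-2), -146)) = (1/11350 - 41156)/(-34076 + (8 - 10*√10)) = (1/11350 - 41156)/(-34068 - 10*√10) = -467120599/(11350*(-34068 - 10*√10))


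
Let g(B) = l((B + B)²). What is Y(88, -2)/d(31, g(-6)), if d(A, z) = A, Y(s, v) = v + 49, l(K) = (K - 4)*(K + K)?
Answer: 47/31 ≈ 1.5161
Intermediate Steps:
l(K) = 2*K*(-4 + K) (l(K) = (-4 + K)*(2*K) = 2*K*(-4 + K))
Y(s, v) = 49 + v
g(B) = 8*B²*(-4 + 4*B²) (g(B) = 2*(B + B)²*(-4 + (B + B)²) = 2*(2*B)²*(-4 + (2*B)²) = 2*(4*B²)*(-4 + 4*B²) = 8*B²*(-4 + 4*B²))
Y(88, -2)/d(31, g(-6)) = (49 - 2)/31 = 47*(1/31) = 47/31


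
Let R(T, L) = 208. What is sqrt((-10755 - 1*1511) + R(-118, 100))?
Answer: I*sqrt(12058) ≈ 109.81*I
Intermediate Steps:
sqrt((-10755 - 1*1511) + R(-118, 100)) = sqrt((-10755 - 1*1511) + 208) = sqrt((-10755 - 1511) + 208) = sqrt(-12266 + 208) = sqrt(-12058) = I*sqrt(12058)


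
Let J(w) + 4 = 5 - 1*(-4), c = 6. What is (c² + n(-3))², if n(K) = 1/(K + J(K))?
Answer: 5329/4 ≈ 1332.3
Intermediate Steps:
J(w) = 5 (J(w) = -4 + (5 - 1*(-4)) = -4 + (5 + 4) = -4 + 9 = 5)
n(K) = 1/(5 + K) (n(K) = 1/(K + 5) = 1/(5 + K))
(c² + n(-3))² = (6² + 1/(5 - 3))² = (36 + 1/2)² = (36 + ½)² = (73/2)² = 5329/4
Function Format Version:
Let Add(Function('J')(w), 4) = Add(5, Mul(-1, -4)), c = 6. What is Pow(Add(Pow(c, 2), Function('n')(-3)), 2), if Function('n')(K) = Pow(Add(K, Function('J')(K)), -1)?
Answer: Rational(5329, 4) ≈ 1332.3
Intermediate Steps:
Function('J')(w) = 5 (Function('J')(w) = Add(-4, Add(5, Mul(-1, -4))) = Add(-4, Add(5, 4)) = Add(-4, 9) = 5)
Function('n')(K) = Pow(Add(5, K), -1) (Function('n')(K) = Pow(Add(K, 5), -1) = Pow(Add(5, K), -1))
Pow(Add(Pow(c, 2), Function('n')(-3)), 2) = Pow(Add(Pow(6, 2), Pow(Add(5, -3), -1)), 2) = Pow(Add(36, Pow(2, -1)), 2) = Pow(Add(36, Rational(1, 2)), 2) = Pow(Rational(73, 2), 2) = Rational(5329, 4)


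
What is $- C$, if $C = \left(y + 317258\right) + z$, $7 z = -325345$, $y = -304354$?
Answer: $\frac{235017}{7} \approx 33574.0$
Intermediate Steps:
$z = - \frac{325345}{7}$ ($z = \frac{1}{7} \left(-325345\right) = - \frac{325345}{7} \approx -46478.0$)
$C = - \frac{235017}{7}$ ($C = \left(-304354 + 317258\right) - \frac{325345}{7} = 12904 - \frac{325345}{7} = - \frac{235017}{7} \approx -33574.0$)
$- C = \left(-1\right) \left(- \frac{235017}{7}\right) = \frac{235017}{7}$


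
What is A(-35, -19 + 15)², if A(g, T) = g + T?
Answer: 1521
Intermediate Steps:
A(g, T) = T + g
A(-35, -19 + 15)² = ((-19 + 15) - 35)² = (-4 - 35)² = (-39)² = 1521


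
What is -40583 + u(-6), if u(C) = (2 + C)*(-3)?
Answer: -40571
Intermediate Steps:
u(C) = -6 - 3*C
-40583 + u(-6) = -40583 + (-6 - 3*(-6)) = -40583 + (-6 + 18) = -40583 + 12 = -40571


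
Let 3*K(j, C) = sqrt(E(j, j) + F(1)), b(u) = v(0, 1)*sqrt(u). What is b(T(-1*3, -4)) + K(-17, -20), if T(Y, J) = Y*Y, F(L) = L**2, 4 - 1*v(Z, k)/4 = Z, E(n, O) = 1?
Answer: 48 + sqrt(2)/3 ≈ 48.471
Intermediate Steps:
v(Z, k) = 16 - 4*Z
T(Y, J) = Y**2
b(u) = 16*sqrt(u) (b(u) = (16 - 4*0)*sqrt(u) = (16 + 0)*sqrt(u) = 16*sqrt(u))
K(j, C) = sqrt(2)/3 (K(j, C) = sqrt(1 + 1**2)/3 = sqrt(1 + 1)/3 = sqrt(2)/3)
b(T(-1*3, -4)) + K(-17, -20) = 16*sqrt((-1*3)**2) + sqrt(2)/3 = 16*sqrt((-3)**2) + sqrt(2)/3 = 16*sqrt(9) + sqrt(2)/3 = 16*3 + sqrt(2)/3 = 48 + sqrt(2)/3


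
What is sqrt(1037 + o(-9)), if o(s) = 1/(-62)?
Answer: sqrt(3986166)/62 ≈ 32.202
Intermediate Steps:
o(s) = -1/62
sqrt(1037 + o(-9)) = sqrt(1037 - 1/62) = sqrt(64293/62) = sqrt(3986166)/62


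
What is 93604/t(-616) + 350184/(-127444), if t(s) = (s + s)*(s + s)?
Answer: -4639182245/1727121088 ≈ -2.6861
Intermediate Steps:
t(s) = 4*s² (t(s) = (2*s)*(2*s) = 4*s²)
93604/t(-616) + 350184/(-127444) = 93604/((4*(-616)²)) + 350184/(-127444) = 93604/((4*379456)) + 350184*(-1/127444) = 93604/1517824 - 87546/31861 = 93604*(1/1517824) - 87546/31861 = 3343/54208 - 87546/31861 = -4639182245/1727121088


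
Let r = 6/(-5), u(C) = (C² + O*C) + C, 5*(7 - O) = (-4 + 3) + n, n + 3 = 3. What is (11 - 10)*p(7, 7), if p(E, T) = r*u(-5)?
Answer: 96/5 ≈ 19.200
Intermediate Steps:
n = 0 (n = -3 + 3 = 0)
O = 36/5 (O = 7 - ((-4 + 3) + 0)/5 = 7 - (-1 + 0)/5 = 7 - ⅕*(-1) = 7 + ⅕ = 36/5 ≈ 7.2000)
u(C) = C² + 41*C/5 (u(C) = (C² + 36*C/5) + C = C² + 41*C/5)
r = -6/5 (r = 6*(-⅕) = -6/5 ≈ -1.2000)
p(E, T) = 96/5 (p(E, T) = -6*(-5)*(41 + 5*(-5))/25 = -6*(-5)*(41 - 25)/25 = -6*(-5)*16/25 = -6/5*(-16) = 96/5)
(11 - 10)*p(7, 7) = (11 - 10)*(96/5) = 1*(96/5) = 96/5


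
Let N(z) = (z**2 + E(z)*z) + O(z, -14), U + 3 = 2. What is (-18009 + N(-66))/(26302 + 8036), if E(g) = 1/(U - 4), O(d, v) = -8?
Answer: -68239/171690 ≈ -0.39745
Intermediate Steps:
U = -1 (U = -3 + 2 = -1)
E(g) = -1/5 (E(g) = 1/(-1 - 4) = 1/(-5) = -1/5)
N(z) = -8 + z**2 - z/5 (N(z) = (z**2 - z/5) - 8 = -8 + z**2 - z/5)
(-18009 + N(-66))/(26302 + 8036) = (-18009 + (-8 + (-66)**2 - 1/5*(-66)))/(26302 + 8036) = (-18009 + (-8 + 4356 + 66/5))/34338 = (-18009 + 21806/5)*(1/34338) = -68239/5*1/34338 = -68239/171690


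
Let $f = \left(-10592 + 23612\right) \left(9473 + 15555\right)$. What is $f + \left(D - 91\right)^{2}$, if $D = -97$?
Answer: $325899904$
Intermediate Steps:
$f = 325864560$ ($f = 13020 \cdot 25028 = 325864560$)
$f + \left(D - 91\right)^{2} = 325864560 + \left(-97 - 91\right)^{2} = 325864560 + \left(-188\right)^{2} = 325864560 + 35344 = 325899904$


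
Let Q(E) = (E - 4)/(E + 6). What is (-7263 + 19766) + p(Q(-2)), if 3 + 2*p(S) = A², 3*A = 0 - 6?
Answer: 25007/2 ≈ 12504.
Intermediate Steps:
A = -2 (A = (0 - 6)/3 = (⅓)*(-6) = -2)
Q(E) = (-4 + E)/(6 + E)
p(S) = ½ (p(S) = -3/2 + (½)*(-2)² = -3/2 + (½)*4 = -3/2 + 2 = ½)
(-7263 + 19766) + p(Q(-2)) = (-7263 + 19766) + ½ = 12503 + ½ = 25007/2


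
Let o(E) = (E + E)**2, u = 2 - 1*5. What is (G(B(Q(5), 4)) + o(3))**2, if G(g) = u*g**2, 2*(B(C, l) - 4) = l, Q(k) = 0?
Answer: 5184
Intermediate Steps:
u = -3 (u = 2 - 5 = -3)
o(E) = 4*E**2 (o(E) = (2*E)**2 = 4*E**2)
B(C, l) = 4 + l/2
G(g) = -3*g**2
(G(B(Q(5), 4)) + o(3))**2 = (-3*(4 + (1/2)*4)**2 + 4*3**2)**2 = (-3*(4 + 2)**2 + 4*9)**2 = (-3*6**2 + 36)**2 = (-3*36 + 36)**2 = (-108 + 36)**2 = (-72)**2 = 5184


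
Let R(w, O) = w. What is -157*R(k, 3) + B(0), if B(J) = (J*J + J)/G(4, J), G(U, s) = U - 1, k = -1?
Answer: 157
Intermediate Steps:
G(U, s) = -1 + U
B(J) = J/3 + J**2/3 (B(J) = (J*J + J)/(-1 + 4) = (J**2 + J)/3 = (J + J**2)*(1/3) = J/3 + J**2/3)
-157*R(k, 3) + B(0) = -157*(-1) + (1/3)*0*(1 + 0) = 157 + (1/3)*0*1 = 157 + 0 = 157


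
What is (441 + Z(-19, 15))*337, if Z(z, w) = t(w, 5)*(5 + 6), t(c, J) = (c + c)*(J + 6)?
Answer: 1371927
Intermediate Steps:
t(c, J) = 2*c*(6 + J) (t(c, J) = (2*c)*(6 + J) = 2*c*(6 + J))
Z(z, w) = 242*w (Z(z, w) = (2*w*(6 + 5))*(5 + 6) = (2*w*11)*11 = (22*w)*11 = 242*w)
(441 + Z(-19, 15))*337 = (441 + 242*15)*337 = (441 + 3630)*337 = 4071*337 = 1371927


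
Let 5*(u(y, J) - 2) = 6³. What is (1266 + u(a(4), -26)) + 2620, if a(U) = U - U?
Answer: 19656/5 ≈ 3931.2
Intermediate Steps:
a(U) = 0
u(y, J) = 226/5 (u(y, J) = 2 + (⅕)*6³ = 2 + (⅕)*216 = 2 + 216/5 = 226/5)
(1266 + u(a(4), -26)) + 2620 = (1266 + 226/5) + 2620 = 6556/5 + 2620 = 19656/5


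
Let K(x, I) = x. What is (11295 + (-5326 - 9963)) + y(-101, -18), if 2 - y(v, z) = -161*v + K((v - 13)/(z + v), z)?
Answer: -2410221/119 ≈ -20254.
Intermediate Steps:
y(v, z) = 2 + 161*v - (-13 + v)/(v + z) (y(v, z) = 2 - (-161*v + (v - 13)/(z + v)) = 2 - (-161*v + (-13 + v)/(v + z)) = 2 + (161*v - (-13 + v)/(v + z)) = 2 + 161*v - (-13 + v)/(v + z))
(11295 + (-5326 - 9963)) + y(-101, -18) = (11295 + (-5326 - 9963)) + (13 - 1*(-101) + (2 + 161*(-101))*(-101 - 18))/(-101 - 18) = (11295 - 15289) + (13 + 101 + (2 - 16261)*(-119))/(-119) = -3994 - (13 + 101 - 16259*(-119))/119 = -3994 - (13 + 101 + 1934821)/119 = -3994 - 1/119*1934935 = -3994 - 1934935/119 = -2410221/119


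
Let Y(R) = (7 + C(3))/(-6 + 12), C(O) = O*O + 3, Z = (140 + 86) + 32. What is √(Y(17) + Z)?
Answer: √9402/6 ≈ 16.161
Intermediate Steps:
Z = 258 (Z = 226 + 32 = 258)
C(O) = 3 + O² (C(O) = O² + 3 = 3 + O²)
Y(R) = 19/6 (Y(R) = (7 + (3 + 3²))/(-6 + 12) = (7 + (3 + 9))/6 = (7 + 12)*(⅙) = 19*(⅙) = 19/6)
√(Y(17) + Z) = √(19/6 + 258) = √(1567/6) = √9402/6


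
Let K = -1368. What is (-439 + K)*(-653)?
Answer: 1179971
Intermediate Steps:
(-439 + K)*(-653) = (-439 - 1368)*(-653) = -1807*(-653) = 1179971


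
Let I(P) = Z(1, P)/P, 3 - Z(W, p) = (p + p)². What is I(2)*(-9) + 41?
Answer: 199/2 ≈ 99.500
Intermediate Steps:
Z(W, p) = 3 - 4*p² (Z(W, p) = 3 - (p + p)² = 3 - (2*p)² = 3 - 4*p²)
I(P) = (3 - 4*P²)/P
I(2)*(-9) + 41 = (-4*2 + 3/2)*(-9) + 41 = (-8 + 3*(½))*(-9) + 41 = (-8 + 3/2)*(-9) + 41 = -13/2*(-9) + 41 = 117/2 + 41 = 199/2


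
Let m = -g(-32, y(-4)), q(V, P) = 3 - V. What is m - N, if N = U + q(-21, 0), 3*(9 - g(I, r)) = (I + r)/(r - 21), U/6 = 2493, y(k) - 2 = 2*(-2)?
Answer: -1034345/69 ≈ -14991.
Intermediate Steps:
y(k) = -2 (y(k) = 2 + 2*(-2) = 2 - 4 = -2)
U = 14958 (U = 6*2493 = 14958)
g(I, r) = 9 - (I + r)/(3*(-21 + r)) (g(I, r) = 9 - (I + r)/(3*(r - 21)) = 9 - (I + r)/(3*(-21 + r)))
m = -587/69 (m = -(-567 - 1*(-32) + 26*(-2))/(3*(-21 - 2)) = -(-567 + 32 - 52)/(3*(-23)) = -(-1)*(-587)/(3*23) = -1*587/69 = -587/69 ≈ -8.5072)
N = 14982 (N = 14958 + (3 - 1*(-21)) = 14958 + (3 + 21) = 14958 + 24 = 14982)
m - N = -587/69 - 1*14982 = -587/69 - 14982 = -1034345/69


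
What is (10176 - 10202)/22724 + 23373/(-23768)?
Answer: -10225885/10386616 ≈ -0.98452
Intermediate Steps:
(10176 - 10202)/22724 + 23373/(-23768) = -26*1/22724 + 23373*(-1/23768) = -1/874 - 23373/23768 = -10225885/10386616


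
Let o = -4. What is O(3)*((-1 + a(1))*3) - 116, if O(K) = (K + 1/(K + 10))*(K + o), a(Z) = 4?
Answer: -1868/13 ≈ -143.69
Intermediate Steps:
O(K) = (-4 + K)*(K + 1/(10 + K)) (O(K) = (K + 1/(K + 10))*(K - 4) = (K + 1/(10 + K))*(-4 + K) = (-4 + K)*(K + 1/(10 + K)))
O(3)*((-1 + a(1))*3) - 116 = ((-4 + 3³ - 39*3 + 6*3²)/(10 + 3))*((-1 + 4)*3) - 116 = ((-4 + 27 - 117 + 6*9)/13)*(3*3) - 116 = ((-4 + 27 - 117 + 54)/13)*9 - 116 = ((1/13)*(-40))*9 - 116 = -40/13*9 - 116 = -360/13 - 116 = -1868/13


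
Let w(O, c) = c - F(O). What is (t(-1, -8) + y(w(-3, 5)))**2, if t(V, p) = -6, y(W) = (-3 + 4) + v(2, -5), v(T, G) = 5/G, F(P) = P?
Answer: 36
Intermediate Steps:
w(O, c) = c - O
y(W) = 0 (y(W) = (-3 + 4) + 5/(-5) = 1 + 5*(-1/5) = 1 - 1 = 0)
(t(-1, -8) + y(w(-3, 5)))**2 = (-6 + 0)**2 = (-6)**2 = 36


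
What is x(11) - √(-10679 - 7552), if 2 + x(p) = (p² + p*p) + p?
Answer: 251 - I*√18231 ≈ 251.0 - 135.02*I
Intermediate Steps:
x(p) = -2 + p + 2*p² (x(p) = -2 + ((p² + p*p) + p) = -2 + ((p² + p²) + p) = -2 + (2*p² + p) = -2 + (p + 2*p²) = -2 + p + 2*p²)
x(11) - √(-10679 - 7552) = (-2 + 11 + 2*11²) - √(-10679 - 7552) = (-2 + 11 + 2*121) - √(-18231) = (-2 + 11 + 242) - I*√18231 = 251 - I*√18231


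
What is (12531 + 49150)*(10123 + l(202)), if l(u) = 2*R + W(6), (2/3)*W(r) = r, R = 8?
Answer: 625938788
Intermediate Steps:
W(r) = 3*r/2
l(u) = 25 (l(u) = 2*8 + (3/2)*6 = 16 + 9 = 25)
(12531 + 49150)*(10123 + l(202)) = (12531 + 49150)*(10123 + 25) = 61681*10148 = 625938788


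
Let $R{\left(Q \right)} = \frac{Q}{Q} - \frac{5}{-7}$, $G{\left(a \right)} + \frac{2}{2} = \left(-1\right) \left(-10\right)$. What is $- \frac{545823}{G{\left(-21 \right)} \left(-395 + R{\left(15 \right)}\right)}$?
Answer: $\frac{424529}{2753} \approx 154.21$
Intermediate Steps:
$G{\left(a \right)} = 9$ ($G{\left(a \right)} = -1 - -10 = -1 + 10 = 9$)
$R{\left(Q \right)} = \frac{12}{7}$ ($R{\left(Q \right)} = 1 - - \frac{5}{7} = 1 + \frac{5}{7} = \frac{12}{7}$)
$- \frac{545823}{G{\left(-21 \right)} \left(-395 + R{\left(15 \right)}\right)} = - \frac{545823}{9 \left(-395 + \frac{12}{7}\right)} = - \frac{545823}{9 \left(- \frac{2753}{7}\right)} = - \frac{545823}{- \frac{24777}{7}} = \left(-545823\right) \left(- \frac{7}{24777}\right) = \frac{424529}{2753}$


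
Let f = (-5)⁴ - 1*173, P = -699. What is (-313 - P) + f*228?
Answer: 103442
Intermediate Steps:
f = 452 (f = 625 - 173 = 452)
(-313 - P) + f*228 = (-313 - 1*(-699)) + 452*228 = (-313 + 699) + 103056 = 386 + 103056 = 103442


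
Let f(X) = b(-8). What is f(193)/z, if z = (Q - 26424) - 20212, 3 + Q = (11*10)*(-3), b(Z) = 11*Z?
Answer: 88/46969 ≈ 0.0018736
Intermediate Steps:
Q = -333 (Q = -3 + (11*10)*(-3) = -3 + 110*(-3) = -3 - 330 = -333)
f(X) = -88 (f(X) = 11*(-8) = -88)
z = -46969 (z = (-333 - 26424) - 20212 = -26757 - 20212 = -46969)
f(193)/z = -88/(-46969) = -88*(-1/46969) = 88/46969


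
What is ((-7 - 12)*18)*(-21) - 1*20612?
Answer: -13430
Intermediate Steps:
((-7 - 12)*18)*(-21) - 1*20612 = -19*18*(-21) - 20612 = -342*(-21) - 20612 = 7182 - 20612 = -13430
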